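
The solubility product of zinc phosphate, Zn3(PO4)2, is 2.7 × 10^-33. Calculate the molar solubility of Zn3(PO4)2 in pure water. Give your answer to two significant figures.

1.2 x 10^-7 M

Zn3(PO4)2(s) ⇌ 3 Zn^2+(aq) + 2 PO4^3-(aq)
Ksp = [Zn^2+]^3[PO4^3-]^2
With molar solubility s: [Zn^2+] = 3s, [PO4^3-] = 2s.
Substituting: Ksp = (3s)^3(2s)^2 = 108s^5
s = (2.7 × 10^-33 / 108)^(1/5) = 1.2 x 10^-7 M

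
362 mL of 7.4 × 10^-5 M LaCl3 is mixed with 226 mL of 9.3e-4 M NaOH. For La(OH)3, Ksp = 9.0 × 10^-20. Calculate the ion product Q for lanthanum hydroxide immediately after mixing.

Total volume = 362 + 226 = 588 mL.
[La^3+] = 7.4 × 10^-5 × (362/588) = 4.56 × 10^-5 M
[OH^-] = 9.3 × 10^-4 × (226/588) = 3.57 x 10^-4 M
La(OH)3(s) ⇌ La^3+ + 3 OH^-, so Q = [La^3+][OH^-]^3
Q = (4.56 × 10^-5)(3.57 × 10^-4)^3 = 2.1 × 10^-15
Q > Ksp, so La(OH)3 will precipitate.

Q ≈ 2.1 x 10^-15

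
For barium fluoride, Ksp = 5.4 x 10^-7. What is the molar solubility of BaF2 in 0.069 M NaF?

s = 1.1e-4 M

BaF2(s) <=> Ba^2+ + 2 F^-
Ksp = [Ba^2+][F^-]^2
Let s = moles of BaF2 that dissolve per litre. [Ba^2+] = s, [F^-] = 0.069 + 2s ≈ 0.069 (since F^- from NaF dominates).
Ksp ≈ s × (0.069)^2
s = 1.1 × 10^-4 M
Check: 2s = 2.3 x 10^-4 ≪ 0.069, so the approximation is valid.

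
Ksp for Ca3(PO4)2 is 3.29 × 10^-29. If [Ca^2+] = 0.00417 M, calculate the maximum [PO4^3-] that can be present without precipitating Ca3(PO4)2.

Ca3(PO4)2(s) <=> 3 Ca^2+ + 2 PO4^3-
Ksp = [Ca^2+]^3[PO4^3-]^2
Precipitation begins when Q = Ksp. With [Ca^2+] = 0.00417 M:
3.29 × 10^-29 = (0.00417)^3 × [PO4^3-]^2
[PO4^3-] = (3.29 × 10^-29 / 7.251 x 10^-8)^(1/2) = 2.13 x 10^-11 M

[PO4^3-] = 2.13e-11 M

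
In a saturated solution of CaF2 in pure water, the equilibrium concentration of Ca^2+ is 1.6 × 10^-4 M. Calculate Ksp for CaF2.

CaF2(s) <=> Ca^2+(aq) + 2 F^-(aq)
Stoichiometry gives [F^-] = (2/1)[Ca^2+] = 3.20 x 10^-4 M.
Ksp = [Ca^2+][F^-]^2
Ksp = 1.6 × 10^-4 × (3.20 × 10^-4)^2 = 1.6 x 10^-11

Ksp = 1.6 × 10^-11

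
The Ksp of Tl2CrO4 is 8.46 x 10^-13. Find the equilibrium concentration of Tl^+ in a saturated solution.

1.19e-4 M

Tl2CrO4(s) ⇌ 2 Tl^+ + CrO4^2-
Ksp = [Tl^+]^2[CrO4^2-]
With molar solubility s: [Tl^+] = 2s, [CrO4^2-] = s.
Ksp = (2s)^2s = 4s^3
s^3 = 8.46 x 10^-13 / 4, so s = 5.958 × 10^-5 M
[Tl^+] = 2s = 1.19 × 10^-4 M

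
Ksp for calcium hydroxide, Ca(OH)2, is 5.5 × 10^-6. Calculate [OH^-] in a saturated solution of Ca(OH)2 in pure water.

Ca(OH)2(s) <=> Ca^2+ + 2 OH^-
Ksp = [Ca^2+][OH^-]^2
If s mol/L of Ca(OH)2 dissolves, [Ca^2+] = s and [OH^-] = 2s.
Ksp = s(2s)^2 = 4s^3
s^3 = 5.5 × 10^-6 / 4, so s = 1.11 × 10^-2 M
[OH^-] = 2s = 2.2 x 10^-2 M

[OH^-] ≈ 0.022 M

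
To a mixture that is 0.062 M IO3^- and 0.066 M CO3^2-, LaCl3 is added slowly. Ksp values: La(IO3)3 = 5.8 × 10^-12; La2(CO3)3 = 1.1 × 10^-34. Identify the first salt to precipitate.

Each salt begins to precipitate when Q = Ksp, i.e. when [La^3+] reaches its threshold.
For La(IO3)3: 5.8 × 10^-12 = (0.062)^3 × [La^3+]  ⇒  [La^3+] = 2.4 × 10^-8 M.
For La2(CO3)3: 1.1 × 10^-34 = (0.066)^3 × [La^3+]^2  ⇒  [La^3+] = 6.2 × 10^-16 M.
The salt with the lower threshold [La^3+] precipitates first: La2(CO3)3.

La2(CO3)3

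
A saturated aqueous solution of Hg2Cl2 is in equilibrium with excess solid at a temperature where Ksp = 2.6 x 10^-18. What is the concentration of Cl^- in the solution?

1.7 x 10^-6 M

Hg2Cl2(s) ⇌ Hg2^2+(aq) + 2 Cl^-(aq)
Ksp = [Hg2^2+][Cl^-]^2
For each mole of Hg2Cl2 that dissolves: [Hg2^2+] = s, [Cl^-] = 2s.
Ksp = s(2s)^2 = 4s^3
Solving, s = (2.6 x 10^-18/4)^(1/3) = 8.66 × 10^-7 M
[Cl^-] = 2s = 1.7 × 10^-6 M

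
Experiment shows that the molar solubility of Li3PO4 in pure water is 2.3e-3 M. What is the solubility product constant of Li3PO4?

7.6 × 10^-10

Li3PO4(s) ⇌ 3 Li^+ + PO4^3-
For each mole of Li3PO4 that dissolves: [Li^+] = 3s, [PO4^3-] = s.
Ksp = [Li^+]^3[PO4^3-]
So Ksp = (3s)^3 × s = 27s^4
With s = 2.3 × 10^-3: Ksp = 7.6 × 10^-10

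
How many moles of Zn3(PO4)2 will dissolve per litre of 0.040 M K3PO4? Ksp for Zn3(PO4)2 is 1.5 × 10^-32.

Zn3(PO4)2(s) <=> 3 Zn^2+(aq) + 2 PO4^3-(aq)
Ksp = [Zn^2+]^3[PO4^3-]^2
Let s be the molar solubility in this solution. [Zn^2+] = 3s, [PO4^3-] = 0.040 + 2s ≈ 0.040 (common-ion effect: PO4^3- is already 0.040 M).
Ksp ≈ (3s)^3 × (0.040)^2
s = 7.0 × 10^-11 M
Check: 2s = 1.4 x 10^-10 ≪ 0.040, so the approximation is valid.

s = 7.0e-11 M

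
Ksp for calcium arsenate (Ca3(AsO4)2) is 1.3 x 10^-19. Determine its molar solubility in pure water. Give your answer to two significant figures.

Ca3(AsO4)2(s) ⇌ 3 Ca^2+(aq) + 2 AsO4^3-(aq)
Ksp = [Ca^2+]^3[AsO4^3-]^2
With molar solubility s: [Ca^2+] = 3s, [AsO4^3-] = 2s.
Ksp = (3s)^3(2s)^2 = 108s^5
s^5 = 1.3 x 10^-19 / 108, so s = 6.5 × 10^-5 M

s = 6.5 × 10^-5 M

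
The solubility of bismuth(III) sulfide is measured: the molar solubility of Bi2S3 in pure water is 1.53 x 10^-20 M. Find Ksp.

Bi2S3(s) ⇌ 2 Bi^3+(aq) + 3 S^2-(aq)
If s mol/L of Bi2S3 dissolves, [Bi^3+] = 2s and [S^2-] = 3s.
Ksp = [Bi^3+]^2[S^2-]^3
So Ksp = (2s)^2 × (3s)^3 = 108s^5
Ksp = 108 × (1.53 × 10^-20)^5 = 9.05 × 10^-98

Ksp = 9.05 x 10^-98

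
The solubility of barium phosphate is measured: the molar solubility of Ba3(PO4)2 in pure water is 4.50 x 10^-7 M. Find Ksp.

Ba3(PO4)2(s) ⇌ 3 Ba^2+ + 2 PO4^3-
If s mol/L of Ba3(PO4)2 dissolves, [Ba^2+] = 3s and [PO4^3-] = 2s.
Ksp = [Ba^2+]^3[PO4^3-]^2
Substituting: Ksp = (3s)^3(2s)^2 = 108s^5
With s = 4.50 × 10^-7: Ksp = 1.99 × 10^-30

1.99 × 10^-30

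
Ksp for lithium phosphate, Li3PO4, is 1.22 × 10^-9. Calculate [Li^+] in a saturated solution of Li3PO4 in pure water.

[Li^+] = 7.78 x 10^-3 M

Li3PO4(s) ⇌ 3 Li^+ + PO4^3-
Ksp = [Li^+]^3[PO4^3-]
With molar solubility s: [Li^+] = 3s, [PO4^3-] = s.
So Ksp = (3s)^3 × s = 27s^4
Solving, s = (1.22 × 10^-9/27)^(1/4) = 2.593 × 10^-3 M
[Li^+] = 3s = 7.78 × 10^-3 M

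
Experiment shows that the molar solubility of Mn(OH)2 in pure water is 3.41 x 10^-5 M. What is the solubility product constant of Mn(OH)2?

Mn(OH)2(s) ⇌ Mn^2+ + 2 OH^-
For each mole of Mn(OH)2 that dissolves: [Mn^2+] = s, [OH^-] = 2s.
Ksp = [Mn^2+][OH^-]^2
Substituting: Ksp = s(2s)^2 = 4s^3
With s = 3.41 × 10^-5: Ksp = 1.59 × 10^-13

1.59 × 10^-13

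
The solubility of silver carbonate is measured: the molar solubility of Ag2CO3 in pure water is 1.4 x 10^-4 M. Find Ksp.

Ksp ≈ 1.1e-11

Ag2CO3(s) ⇌ 2 Ag^+(aq) + CO3^2-(aq)
With molar solubility s: [Ag^+] = 2s, [CO3^2-] = s.
Ksp = [Ag^+]^2[CO3^2-]
Ksp = (2s)^2s = 4s^3
Ksp = 4 × (1.4 × 10^-4)^3 = 1.1 × 10^-11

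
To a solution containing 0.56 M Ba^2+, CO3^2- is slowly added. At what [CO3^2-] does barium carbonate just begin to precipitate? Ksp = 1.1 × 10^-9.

2.0e-9 M

BaCO3(s) <=> Ba^2+(aq) + CO3^2-(aq)
Ksp = [Ba^2+][CO3^2-]
Precipitation begins when Q = Ksp. With [Ba^2+] = 0.56 M:
1.1 × 10^-9 = (0.56) × [CO3^2-]
[CO3^2-] = (1.1 × 10^-9 / 5.6 × 10^-1) = 2.0 × 10^-9 M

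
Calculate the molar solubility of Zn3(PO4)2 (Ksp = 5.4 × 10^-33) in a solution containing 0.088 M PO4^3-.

s ≈ 3.0 × 10^-11 M

Zn3(PO4)2(s) <=> 3 Zn^2+(aq) + 2 PO4^3-(aq)
Ksp = [Zn^2+]^3[PO4^3-]^2
Let s = moles of Zn3(PO4)2 that dissolve per litre. [Zn^2+] = 3s, [PO4^3-] = 0.088 + 2s ≈ 0.088 (Ksp is small, so little additional dissolves).
Ksp ≈ (3s)^3 × (0.088)^2
s = 3.0 × 10^-11 M
Check: 2s = 5.9 × 10^-11 ≪ 0.088, so the approximation is valid.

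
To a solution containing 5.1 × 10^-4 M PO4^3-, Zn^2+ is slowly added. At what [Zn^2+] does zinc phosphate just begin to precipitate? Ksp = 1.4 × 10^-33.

[Zn^2+] ≈ 1.8e-9 M

Zn3(PO4)2(s) ⇌ 3 Zn^2+(aq) + 2 PO4^3-(aq)
Ksp = [Zn^2+]^3[PO4^3-]^2
Precipitation begins when Q = Ksp. With [PO4^3-] = 5.1 × 10^-4 M:
1.4 × 10^-33 = (5.1 × 10^-4)^2 × [Zn^2+]^3
[Zn^2+] = (1.4 × 10^-33 / 2.60 x 10^-7)^(1/3) = 1.8 × 10^-9 M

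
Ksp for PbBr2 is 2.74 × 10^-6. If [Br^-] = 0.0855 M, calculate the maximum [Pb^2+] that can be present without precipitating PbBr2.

[Pb^2+] = 3.75 × 10^-4 M

PbBr2(s) ⇌ Pb^2+ + 2 Br^-
Ksp = [Pb^2+][Br^-]^2
Precipitation begins when Q = Ksp. With [Br^-] = 0.0855 M:
2.74 × 10^-6 = (0.0855)^2 × [Pb^2+]
[Pb^2+] = (2.74 × 10^-6 / 7.310 × 10^-3) = 3.75 × 10^-4 M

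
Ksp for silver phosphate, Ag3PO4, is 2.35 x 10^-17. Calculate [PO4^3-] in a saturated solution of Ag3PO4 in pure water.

Ag3PO4(s) <=> 3 Ag^+(aq) + PO4^3-(aq)
Ksp = [Ag^+]^3[PO4^3-]
Let s = molar solubility. Then [Ag^+] = 3s and [PO4^3-] = s.
So Ksp = (3s)^3 × s = 27s^4
s = (2.35 x 10^-17 / 27)^(1/4) = 3.054 × 10^-5 M
[PO4^3-] = s = 3.05 × 10^-5 M

3.05 × 10^-5 M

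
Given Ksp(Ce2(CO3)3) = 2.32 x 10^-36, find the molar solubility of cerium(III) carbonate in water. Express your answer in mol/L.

Ce2(CO3)3(s) <=> 2 Ce^3+(aq) + 3 CO3^2-(aq)
Ksp = [Ce^3+]^2[CO3^2-]^3
If s mol/L of Ce2(CO3)3 dissolves, [Ce^3+] = 2s and [CO3^2-] = 3s.
Substituting: Ksp = (2s)^2(3s)^3 = 108s^5
s^5 = 2.32 x 10^-36 / 108, so s = 2.93 × 10^-8 M

s ≈ 2.93 x 10^-8 M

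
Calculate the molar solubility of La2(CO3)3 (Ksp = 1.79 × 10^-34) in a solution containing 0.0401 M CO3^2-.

La2(CO3)3(s) ⇌ 2 La^3+ + 3 CO3^2-
Ksp = [La^3+]^2[CO3^2-]^3
Let s be the molar solubility in this solution. [La^3+] = 2s, [CO3^2-] = 0.0401 + 3s ≈ 0.0401 (since the CO3^2- already present dominates).
Ksp ≈ (2s)^2 × (0.0401)^3
s = 8.33 x 10^-16 M
Check: 3s = 2.5 × 10^-15 ≪ 0.0401, so the approximation is valid.

s ≈ 8.33 × 10^-16 M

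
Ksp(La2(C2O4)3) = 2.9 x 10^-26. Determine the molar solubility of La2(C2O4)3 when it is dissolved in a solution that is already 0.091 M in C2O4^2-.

s = 3.1 × 10^-12 M

La2(C2O4)3(s) ⇌ 2 La^3+(aq) + 3 C2O4^2-(aq)
Ksp = [La^3+]^2[C2O4^2-]^3
Let s be the molar solubility in this solution. [La^3+] = 2s, [C2O4^2-] = 0.091 + 3s ≈ 0.091 (common-ion effect: C2O4^2- is already 0.091 M).
Ksp ≈ (2s)^2 × (0.091)^3
s = 3.1 × 10^-12 M
Check: 3s = 9.3 × 10^-12 ≪ 0.091, so the approximation is valid.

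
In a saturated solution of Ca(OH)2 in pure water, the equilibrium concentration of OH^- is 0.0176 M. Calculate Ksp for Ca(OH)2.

2.73 × 10^-6

Ca(OH)2(s) ⇌ Ca^2+(aq) + 2 OH^-(aq)
Stoichiometry gives [Ca^2+] = (1/2)[OH^-] = 8.800 × 10^-3 M.
Ksp = [Ca^2+][OH^-]^2
Ksp = 8.800 × 10^-3 × (1.76 × 10^-2)^2 = 2.73 × 10^-6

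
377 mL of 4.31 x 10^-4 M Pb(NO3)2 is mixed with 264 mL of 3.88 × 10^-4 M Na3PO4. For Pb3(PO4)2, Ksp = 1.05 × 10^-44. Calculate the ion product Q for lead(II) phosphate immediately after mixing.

4.16 x 10^-19

Total volume = 377 + 264 = 641 mL.
[Pb^2+] = 4.31 × 10^-4 × (377/641) = 2.535 × 10^-4 M
[PO4^3-] = 3.88 x 10^-4 × (264/641) = 1.598 x 10^-4 M
Pb3(PO4)2(s) ⇌ 3 Pb^2+ + 2 PO4^3-, so Q = [Pb^2+]^3[PO4^3-]^2
Q = (2.535 × 10^-4)^3(1.598 x 10^-4)^2 = 4.16 × 10^-19
Q > Ksp, so Pb3(PO4)2 will precipitate.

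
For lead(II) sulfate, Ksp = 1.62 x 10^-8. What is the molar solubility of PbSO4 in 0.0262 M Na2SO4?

PbSO4(s) <=> Pb^2+ + SO4^2-
Ksp = [Pb^2+][SO4^2-]
If s mol/L dissolves here, [Pb^2+] = s, [SO4^2-] = 0.0262 + s ≈ 0.0262 (Ksp is small, so little additional dissolves).
Ksp ≈ s × 0.0262
s = 6.18 x 10^-7 M
Check: s = 6.2 x 10^-7 ≪ 0.0262, so the approximation is valid.

6.18e-7 M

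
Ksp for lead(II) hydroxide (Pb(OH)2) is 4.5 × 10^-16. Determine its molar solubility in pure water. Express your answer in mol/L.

s ≈ 4.8e-6 M

Pb(OH)2(s) ⇌ Pb^2+(aq) + 2 OH^-(aq)
Ksp = [Pb^2+][OH^-]^2
Let s = molar solubility. Then [Pb^2+] = s and [OH^-] = 2s.
Substituting: Ksp = s(2s)^2 = 4s^3
s = (4.5 × 10^-16 / 4)^(1/3) = 4.8 × 10^-6 M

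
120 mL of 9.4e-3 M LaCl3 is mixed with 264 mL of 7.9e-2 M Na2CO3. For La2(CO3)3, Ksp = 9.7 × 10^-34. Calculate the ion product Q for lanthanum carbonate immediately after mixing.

Total volume = 120 + 264 = 384 mL.
[La^3+] = 9.4 × 10^-3 × (120/384) = 2.94 × 10^-3 M
[CO3^2-] = 7.9 × 10^-2 × (264/384) = 5.43 × 10^-2 M
La2(CO3)3(s) ⇌ 2 La^3+ + 3 CO3^2-, so Q = [La^3+]^2[CO3^2-]^3
Q = (2.94 × 10^-3)^2(5.43 x 10^-2)^3 = 1.4 × 10^-9
Q > Ksp, so La2(CO3)3 will precipitate.

Q ≈ 1.4 x 10^-9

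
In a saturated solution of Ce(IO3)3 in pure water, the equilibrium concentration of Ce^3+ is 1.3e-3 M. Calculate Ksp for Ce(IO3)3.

Ce(IO3)3(s) ⇌ Ce^3+ + 3 IO3^-
Stoichiometry gives [IO3^-] = (3/1)[Ce^3+] = 3.90 x 10^-3 M.
Ksp = [Ce^3+][IO3^-]^3
Ksp = 1.3 x 10^-3 × (3.90 × 10^-3)^3 = 7.7 × 10^-11

Ksp = 7.7 × 10^-11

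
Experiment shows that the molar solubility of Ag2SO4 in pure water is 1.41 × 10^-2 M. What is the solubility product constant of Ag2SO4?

Ksp ≈ 1.12 × 10^-5

Ag2SO4(s) ⇌ 2 Ag^+(aq) + SO4^2-(aq)
If s mol/L of Ag2SO4 dissolves, [Ag^+] = 2s and [SO4^2-] = s.
Ksp = [Ag^+]^2[SO4^2-]
Substituting: Ksp = (2s)^2s = 4s^3
Ksp = 4 × (1.41 x 10^-2)^3 = 1.12 × 10^-5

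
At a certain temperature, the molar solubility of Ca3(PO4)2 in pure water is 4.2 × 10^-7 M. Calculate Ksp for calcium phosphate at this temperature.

1.4 x 10^-30

Ca3(PO4)2(s) ⇌ 3 Ca^2+(aq) + 2 PO4^3-(aq)
With molar solubility s: [Ca^2+] = 3s, [PO4^3-] = 2s.
Ksp = [Ca^2+]^3[PO4^3-]^2
Ksp = (3s)^3(2s)^2 = 108s^5
Ksp = 108 × (4.2 × 10^-7)^5 = 1.4 × 10^-30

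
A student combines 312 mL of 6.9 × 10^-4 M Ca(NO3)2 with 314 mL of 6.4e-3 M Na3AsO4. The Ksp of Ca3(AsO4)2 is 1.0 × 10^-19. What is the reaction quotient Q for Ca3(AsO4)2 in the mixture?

Q ≈ 4.2e-16

Total volume = 312 + 314 = 626 mL.
[Ca^2+] = 6.9 x 10^-4 × (312/626) = 3.44 × 10^-4 M
[AsO4^3-] = 6.4 × 10^-3 × (314/626) = 3.21 × 10^-3 M
Ca3(AsO4)2(s) ⇌ 3 Ca^2+ + 2 AsO4^3-, so Q = [Ca^2+]^3[AsO4^3-]^2
Q = (3.44 × 10^-4)^3(3.21 x 10^-3)^2 = 4.2 × 10^-16
Q > Ksp, so Ca3(AsO4)2 will precipitate.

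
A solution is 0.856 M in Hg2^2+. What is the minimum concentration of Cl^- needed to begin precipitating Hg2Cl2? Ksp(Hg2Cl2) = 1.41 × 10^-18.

[Cl^-] ≈ 1.28 x 10^-9 M

Hg2Cl2(s) ⇌ Hg2^2+(aq) + 2 Cl^-(aq)
Ksp = [Hg2^2+][Cl^-]^2
Precipitation begins when Q = Ksp. With [Hg2^2+] = 0.856 M:
1.41 × 10^-18 = (0.856) × [Cl^-]^2
[Cl^-] = (1.41 × 10^-18 / 8.56 × 10^-1)^(1/2) = 1.28 × 10^-9 M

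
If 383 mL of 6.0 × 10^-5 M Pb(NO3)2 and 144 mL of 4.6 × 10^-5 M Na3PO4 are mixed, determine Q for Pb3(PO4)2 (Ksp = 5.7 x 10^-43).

Total volume = 383 + 144 = 527 mL.
[Pb^2+] = 6.0 × 10^-5 × (383/527) = 4.36 × 10^-5 M
[PO4^3-] = 4.6 x 10^-5 × (144/527) = 1.26 × 10^-5 M
Pb3(PO4)2(s) ⇌ 3 Pb^2+(aq) + 2 PO4^3-(aq), so Q = [Pb^2+]^3[PO4^3-]^2
Q = (4.36 x 10^-5)^3(1.26 x 10^-5)^2 = 1.3 × 10^-23
Q > Ksp, so Pb3(PO4)2 will precipitate.

Q ≈ 1.3e-23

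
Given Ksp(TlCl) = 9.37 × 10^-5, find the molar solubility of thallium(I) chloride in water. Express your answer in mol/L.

s = 9.68 × 10^-3 M

TlCl(s) ⇌ Tl^+ + Cl^-
Ksp = [Tl^+][Cl^-]
With molar solubility s: [Tl^+] = s, [Cl^-] = s.
Ksp = (s)(s) = s^2
s = √(9.37 × 10^-5) = 9.68 x 10^-3 M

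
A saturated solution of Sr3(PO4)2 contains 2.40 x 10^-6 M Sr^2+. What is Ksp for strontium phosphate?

Sr3(PO4)2(s) ⇌ 3 Sr^2+(aq) + 2 PO4^3-(aq)
Stoichiometry gives [PO4^3-] = (2/3)[Sr^2+] = 1.600 × 10^-6 M.
Ksp = [Sr^2+]^3[PO4^3-]^2
Ksp = (2.40 × 10^-6)^3 × (1.600 × 10^-6)^2 = 3.54 × 10^-29

Ksp ≈ 3.54 x 10^-29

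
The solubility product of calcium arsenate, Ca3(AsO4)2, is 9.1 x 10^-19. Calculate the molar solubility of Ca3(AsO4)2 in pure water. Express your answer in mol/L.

Ca3(AsO4)2(s) ⇌ 3 Ca^2+(aq) + 2 AsO4^3-(aq)
Ksp = [Ca^2+]^3[AsO4^3-]^2
If s mol/L of Ca3(AsO4)2 dissolves, [Ca^2+] = 3s and [AsO4^3-] = 2s.
Ksp = (3s)^3(2s)^2 = 108s^5
Solving, s = (9.1 x 10^-19/108)^(1/5) = 9.7 × 10^-5 M

s = 9.7 × 10^-5 M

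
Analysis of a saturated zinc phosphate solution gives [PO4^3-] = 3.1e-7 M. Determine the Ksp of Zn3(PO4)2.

9.7 x 10^-33

Zn3(PO4)2(s) ⇌ 3 Zn^2+(aq) + 2 PO4^3-(aq)
Stoichiometry gives [Zn^2+] = (3/2)[PO4^3-] = 4.65 × 10^-7 M.
Ksp = [Zn^2+]^3[PO4^3-]^2
Ksp = (4.65 × 10^-7)^3 × (3.1 × 10^-7)^2 = 9.7 × 10^-33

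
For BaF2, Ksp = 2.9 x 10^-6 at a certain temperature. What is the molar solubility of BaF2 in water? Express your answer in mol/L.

9.0 × 10^-3 M

BaF2(s) ⇌ Ba^2+(aq) + 2 F^-(aq)
Ksp = [Ba^2+][F^-]^2
Let s = molar solubility. Then [Ba^2+] = s and [F^-] = 2s.
So Ksp = s × (2s)^2 = 4s^3
s^3 = 2.9 x 10^-6 / 4, so s = 9.0 × 10^-3 M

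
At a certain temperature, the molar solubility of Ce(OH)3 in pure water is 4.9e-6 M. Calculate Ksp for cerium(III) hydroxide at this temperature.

Ksp ≈ 1.6 x 10^-20

Ce(OH)3(s) <=> Ce^3+(aq) + 3 OH^-(aq)
If s mol/L of Ce(OH)3 dissolves, [Ce^3+] = s and [OH^-] = 3s.
Ksp = [Ce^3+][OH^-]^3
Ksp = s(3s)^3 = 27s^4
With s = 4.9 × 10^-6: Ksp = 1.6 × 10^-20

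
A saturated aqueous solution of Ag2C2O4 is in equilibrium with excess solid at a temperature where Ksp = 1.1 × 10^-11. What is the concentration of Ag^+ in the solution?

Ag2C2O4(s) ⇌ 2 Ag^+(aq) + C2O4^2-(aq)
Ksp = [Ag^+]^2[C2O4^2-]
For each mole of Ag2C2O4 that dissolves: [Ag^+] = 2s, [C2O4^2-] = s.
Substituting: Ksp = (2s)^2s = 4s^3
s = (1.1 × 10^-11 / 4)^(1/3) = 1.40 × 10^-4 M
[Ag^+] = 2s = 2.8 × 10^-4 M

[Ag^+] ≈ 2.8e-4 M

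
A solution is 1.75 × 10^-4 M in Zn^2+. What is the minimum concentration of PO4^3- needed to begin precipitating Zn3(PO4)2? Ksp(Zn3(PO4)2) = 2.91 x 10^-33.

Zn3(PO4)2(s) <=> 3 Zn^2+ + 2 PO4^3-
Ksp = [Zn^2+]^3[PO4^3-]^2
Precipitation begins when Q = Ksp. With [Zn^2+] = 1.75 × 10^-4 M:
2.91 x 10^-33 = (1.75 × 10^-4)^3 × [PO4^3-]^2
[PO4^3-] = (2.91 x 10^-33 / 5.359 × 10^-12)^(1/2) = 2.33 × 10^-11 M

2.33e-11 M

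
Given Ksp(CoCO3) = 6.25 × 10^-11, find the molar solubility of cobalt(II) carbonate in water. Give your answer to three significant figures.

s ≈ 7.91 × 10^-6 M

CoCO3(s) ⇌ Co^2+(aq) + CO3^2-(aq)
Ksp = [Co^2+][CO3^2-]
If s mol/L of CoCO3 dissolves, [Co^2+] = s and [CO3^2-] = s.
Ksp = (s)(s) = s^2
s = √(6.25 × 10^-11) = 7.91 x 10^-6 M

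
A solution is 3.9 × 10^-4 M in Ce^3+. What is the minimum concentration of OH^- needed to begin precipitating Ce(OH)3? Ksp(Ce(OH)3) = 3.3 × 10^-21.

Ce(OH)3(s) ⇌ Ce^3+ + 3 OH^-
Ksp = [Ce^3+][OH^-]^3
Precipitation begins when Q = Ksp. With [Ce^3+] = 3.9 × 10^-4 M:
3.3 × 10^-21 = (3.9 × 10^-4) × [OH^-]^3
[OH^-] = (3.3 × 10^-21 / 3.9 × 10^-4)^(1/3) = 2.0 × 10^-6 M

[OH^-] = 2.0e-6 M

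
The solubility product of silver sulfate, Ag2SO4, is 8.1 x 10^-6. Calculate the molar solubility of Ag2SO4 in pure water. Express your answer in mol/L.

Ag2SO4(s) <=> 2 Ag^+(aq) + SO4^2-(aq)
Ksp = [Ag^+]^2[SO4^2-]
Let s = molar solubility. Then [Ag^+] = 2s and [SO4^2-] = s.
Substituting: Ksp = (2s)^2s = 4s^3
s^3 = 8.1 x 10^-6 / 4, so s = 1.3 × 10^-2 M

0.013 M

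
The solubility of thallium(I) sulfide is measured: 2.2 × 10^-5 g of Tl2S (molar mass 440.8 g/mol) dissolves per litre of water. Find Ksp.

5.0e-22

Molar solubility s = (2.2 × 10^-5 g/L) / (440.8 g/mol) = 4.99 × 10^-8 M.
Tl2S(s) ⇌ 2 Tl^+ + S^2-
With molar solubility s: [Tl^+] = 2s, [S^2-] = s.
Ksp = [Tl^+]^2[S^2-]
So Ksp = (2s)^2 × s = 4s^3
Ksp = 4 × (4.99 × 10^-8)^3 = 5.0 × 10^-22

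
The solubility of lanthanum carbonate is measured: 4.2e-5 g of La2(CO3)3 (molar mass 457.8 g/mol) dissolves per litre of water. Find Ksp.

Molar solubility s = (4.2 × 10^-5 g/L) / (457.8 g/mol) = 9.17 × 10^-8 M.
La2(CO3)3(s) ⇌ 2 La^3+ + 3 CO3^2-
Let s = molar solubility. Then [La^3+] = 2s and [CO3^2-] = 3s.
Ksp = [La^3+]^2[CO3^2-]^3
So Ksp = (2s)^2 × (3s)^3 = 108s^5
Ksp = 108 × (9.17 × 10^-8)^5 = 7.0 x 10^-34

Ksp = 7.0 x 10^-34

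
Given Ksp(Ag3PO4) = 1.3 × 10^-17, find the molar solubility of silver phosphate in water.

s ≈ 2.6 × 10^-5 M

Ag3PO4(s) ⇌ 3 Ag^+(aq) + PO4^3-(aq)
Ksp = [Ag^+]^3[PO4^3-]
If s mol/L of Ag3PO4 dissolves, [Ag^+] = 3s and [PO4^3-] = s.
Ksp = (3s)^3s = 27s^4
Solving, s = (1.3 × 10^-17/27)^(1/4) = 2.6 × 10^-5 M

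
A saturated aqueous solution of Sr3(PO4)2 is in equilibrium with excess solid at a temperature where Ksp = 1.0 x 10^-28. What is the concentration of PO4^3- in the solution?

Sr3(PO4)2(s) <=> 3 Sr^2+ + 2 PO4^3-
Ksp = [Sr^2+]^3[PO4^3-]^2
For each mole of Sr3(PO4)2 that dissolves: [Sr^2+] = 3s, [PO4^3-] = 2s.
So Ksp = (3s)^3 × (2s)^2 = 108s^5
s = (1.0 x 10^-28 / 108)^(1/5) = 9.85 × 10^-7 M
[PO4^3-] = 2s = 2.0 x 10^-6 M

[PO4^3-] ≈ 2.0 × 10^-6 M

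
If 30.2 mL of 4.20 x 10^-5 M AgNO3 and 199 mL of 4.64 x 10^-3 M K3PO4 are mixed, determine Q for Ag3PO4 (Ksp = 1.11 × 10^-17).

Total volume = 30.2 + 199 = 229.2 mL.
[Ag^+] = 4.20 x 10^-5 × (30.2/229.2) = 5.534 × 10^-6 M
[PO4^3-] = 4.64 × 10^-3 × (199/229.2) = 4.029 × 10^-3 M
Ag3PO4(s) ⇌ 3 Ag^+(aq) + PO4^3-(aq), so Q = [Ag^+]^3[PO4^3-]
Q = (5.534 × 10^-6)^3(4.029 x 10^-3) = 6.83 × 10^-19
Q < Ksp, so no precipitate of Ag3PO4 forms.

Q ≈ 6.83 x 10^-19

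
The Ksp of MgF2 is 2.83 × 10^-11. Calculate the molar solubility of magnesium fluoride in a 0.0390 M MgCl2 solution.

MgF2(s) ⇌ Mg^2+(aq) + 2 F^-(aq)
Ksp = [Mg^2+][F^-]^2
Let s = moles of MgF2 that dissolve per litre. [Mg^2+] = 0.0390 + s ≈ 0.0390, [F^-] = 2s (since Mg^2+ from MgCl2 dominates).
Ksp ≈ 0.0390 × (2s)^2
s = 1.35 × 10^-5 M
Check: s = 1.3 × 10^-5 ≪ 0.0390, so the approximation is valid.

s ≈ 1.35 × 10^-5 M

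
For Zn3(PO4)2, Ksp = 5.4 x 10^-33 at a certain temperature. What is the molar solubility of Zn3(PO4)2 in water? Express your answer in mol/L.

1.4 x 10^-7 M

Zn3(PO4)2(s) ⇌ 3 Zn^2+ + 2 PO4^3-
Ksp = [Zn^2+]^3[PO4^3-]^2
For each mole of Zn3(PO4)2 that dissolves: [Zn^2+] = 3s, [PO4^3-] = 2s.
Substituting: Ksp = (3s)^3(2s)^2 = 108s^5
s = (5.4 x 10^-33 / 108)^(1/5) = 1.4 × 10^-7 M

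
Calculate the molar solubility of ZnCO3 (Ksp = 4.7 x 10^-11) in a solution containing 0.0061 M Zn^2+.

ZnCO3(s) ⇌ Zn^2+ + CO3^2-
Ksp = [Zn^2+][CO3^2-]
Let s = moles of ZnCO3 that dissolve per litre. [Zn^2+] = 0.0061 + s ≈ 0.0061, [CO3^2-] = s (common-ion effect: Zn^2+ is already 0.0061 M).
Ksp ≈ 0.0061 × s
s = 7.7 × 10^-9 M
Check: s = 7.7 x 10^-9 ≪ 0.0061, so the approximation is valid.

7.7 x 10^-9 M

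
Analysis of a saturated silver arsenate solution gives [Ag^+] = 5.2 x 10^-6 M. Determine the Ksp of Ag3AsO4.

Ksp ≈ 2.4 × 10^-22

Ag3AsO4(s) <=> 3 Ag^+ + AsO4^3-
Stoichiometry gives [AsO4^3-] = (1/3)[Ag^+] = 1.73 × 10^-6 M.
Ksp = [Ag^+]^3[AsO4^3-]
Ksp = (5.2 x 10^-6)^3 × 1.73 × 10^-6 = 2.4 x 10^-22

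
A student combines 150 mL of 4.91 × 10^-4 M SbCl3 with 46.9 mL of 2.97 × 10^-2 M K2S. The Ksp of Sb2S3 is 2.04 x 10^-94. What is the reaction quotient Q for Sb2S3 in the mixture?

Q = 4.95 x 10^-14

Total volume = 150 + 46.9 = 196.9 mL.
[Sb^3+] = 4.91 × 10^-4 × (150/196.9) = 3.740 × 10^-4 M
[S^2-] = 2.97 x 10^-2 × (46.9/196.9) = 7.074 x 10^-3 M
Sb2S3(s) ⇌ 2 Sb^3+(aq) + 3 S^2-(aq), so Q = [Sb^3+]^2[S^2-]^3
Q = (3.740 × 10^-4)^2(7.074 × 10^-3)^3 = 4.95 x 10^-14
Q > Ksp, so Sb2S3 will precipitate.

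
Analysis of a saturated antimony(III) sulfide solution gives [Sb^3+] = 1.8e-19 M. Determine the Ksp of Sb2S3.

Sb2S3(s) ⇌ 2 Sb^3+(aq) + 3 S^2-(aq)
Stoichiometry gives [S^2-] = (3/2)[Sb^3+] = 2.70 × 10^-19 M.
Ksp = [Sb^3+]^2[S^2-]^3
Ksp = (1.8 × 10^-19)^2 × (2.70 x 10^-19)^3 = 6.4 × 10^-94

6.4 x 10^-94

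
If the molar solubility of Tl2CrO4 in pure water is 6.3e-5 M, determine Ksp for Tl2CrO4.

1.0 × 10^-12

Tl2CrO4(s) ⇌ 2 Tl^+(aq) + CrO4^2-(aq)
With molar solubility s: [Tl^+] = 2s, [CrO4^2-] = s.
Ksp = [Tl^+]^2[CrO4^2-]
Substituting: Ksp = (2s)^2s = 4s^3
With s = 6.3 x 10^-5: Ksp = 1.0 × 10^-12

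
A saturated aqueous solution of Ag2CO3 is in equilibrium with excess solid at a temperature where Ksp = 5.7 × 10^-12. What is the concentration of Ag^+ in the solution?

[Ag^+] = 2.3 x 10^-4 M

Ag2CO3(s) <=> 2 Ag^+ + CO3^2-
Ksp = [Ag^+]^2[CO3^2-]
With molar solubility s: [Ag^+] = 2s, [CO3^2-] = s.
So Ksp = (2s)^2 × s = 4s^3
s = (5.7 × 10^-12 / 4)^(1/3) = 1.13 × 10^-4 M
[Ag^+] = 2s = 2.3 × 10^-4 M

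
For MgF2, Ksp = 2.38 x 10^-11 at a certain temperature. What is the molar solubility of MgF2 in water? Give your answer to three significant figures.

MgF2(s) ⇌ Mg^2+(aq) + 2 F^-(aq)
Ksp = [Mg^2+][F^-]^2
Let s = molar solubility. Then [Mg^2+] = s and [F^-] = 2s.
So Ksp = s × (2s)^2 = 4s^3
Solving, s = (2.38 x 10^-11/4)^(1/3) = 1.81 × 10^-4 M

s ≈ 1.81 x 10^-4 M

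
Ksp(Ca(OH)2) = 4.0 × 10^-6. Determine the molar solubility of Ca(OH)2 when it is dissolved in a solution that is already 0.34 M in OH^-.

Ca(OH)2(s) ⇌ Ca^2+(aq) + 2 OH^-(aq)
Ksp = [Ca^2+][OH^-]^2
Let s = moles of Ca(OH)2 that dissolve per litre. [Ca^2+] = s, [OH^-] = 0.34 + 2s ≈ 0.34 (since the OH^- already present dominates).
Ksp ≈ s × (0.34)^2
s = 3.5 × 10^-5 M
Check: 2s = 6.9 × 10^-5 ≪ 0.34, so the approximation is valid.

s ≈ 3.5e-5 M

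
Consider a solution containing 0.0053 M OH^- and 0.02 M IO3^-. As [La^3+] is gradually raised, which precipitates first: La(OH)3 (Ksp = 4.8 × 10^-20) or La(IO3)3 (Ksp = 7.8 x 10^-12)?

La(OH)3

Each salt begins to precipitate when Q = Ksp, i.e. when [La^3+] reaches its threshold.
For La(OH)3: 4.8 × 10^-20 = (0.0053)^3 × [La^3+]  ⇒  [La^3+] = 3.2 x 10^-13 M.
For La(IO3)3: 7.8 x 10^-12 = (0.02)^3 × [La^3+]  ⇒  [La^3+] = 9.8 × 10^-7 M.
The salt with the lower threshold [La^3+] precipitates first: La(OH)3.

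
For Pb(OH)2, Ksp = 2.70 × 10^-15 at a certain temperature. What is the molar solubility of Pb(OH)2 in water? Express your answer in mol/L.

Pb(OH)2(s) ⇌ Pb^2+ + 2 OH^-
Ksp = [Pb^2+][OH^-]^2
If s mol/L of Pb(OH)2 dissolves, [Pb^2+] = s and [OH^-] = 2s.
Substituting: Ksp = s(2s)^2 = 4s^3
s = (2.70 × 10^-15 / 4)^(1/3) = 8.77 x 10^-6 M

8.77 × 10^-6 M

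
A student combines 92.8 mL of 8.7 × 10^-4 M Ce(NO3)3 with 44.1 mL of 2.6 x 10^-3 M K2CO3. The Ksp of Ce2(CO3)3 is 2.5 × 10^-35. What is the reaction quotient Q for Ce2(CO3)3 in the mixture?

2.0 x 10^-16

Total volume = 92.8 + 44.1 = 136.9 mL.
[Ce^3+] = 8.7 × 10^-4 × (92.8/136.9) = 5.90 × 10^-4 M
[CO3^2-] = 2.6 x 10^-3 × (44.1/136.9) = 8.38 x 10^-4 M
Ce2(CO3)3(s) ⇌ 2 Ce^3+(aq) + 3 CO3^2-(aq), so Q = [Ce^3+]^2[CO3^2-]^3
Q = (5.90 × 10^-4)^2(8.38 × 10^-4)^3 = 2.0 × 10^-16
Q > Ksp, so Ce2(CO3)3 will precipitate.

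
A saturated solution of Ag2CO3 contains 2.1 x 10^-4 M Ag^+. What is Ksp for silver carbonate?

Ksp ≈ 4.6e-12

Ag2CO3(s) <=> 2 Ag^+(aq) + CO3^2-(aq)
Stoichiometry gives [CO3^2-] = (1/2)[Ag^+] = 1.05 × 10^-4 M.
Ksp = [Ag^+]^2[CO3^2-]
Ksp = (2.1 x 10^-4)^2 × 1.05 x 10^-4 = 4.6 × 10^-12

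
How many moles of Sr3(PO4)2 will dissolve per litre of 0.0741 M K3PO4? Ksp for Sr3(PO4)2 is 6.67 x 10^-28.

Sr3(PO4)2(s) ⇌ 3 Sr^2+(aq) + 2 PO4^3-(aq)
Ksp = [Sr^2+]^3[PO4^3-]^2
Let s be the molar solubility in this solution. [Sr^2+] = 3s, [PO4^3-] = 0.0741 + 2s ≈ 0.0741 (since PO4^3- from K3PO4 dominates).
Ksp ≈ (3s)^3 × (0.0741)^2
s = 1.65 × 10^-9 M
Check: 2s = 3.3 x 10^-9 ≪ 0.0741, so the approximation is valid.

s ≈ 1.65e-9 M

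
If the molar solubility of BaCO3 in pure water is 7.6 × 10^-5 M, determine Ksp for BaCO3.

BaCO3(s) ⇌ Ba^2+ + CO3^2-
With molar solubility s: [Ba^2+] = s, [CO3^2-] = s.
Ksp = [Ba^2+][CO3^2-]
Ksp = s^2
Ksp = (7.6 x 10^-5)^2 = 5.8 x 10^-9

Ksp ≈ 5.8 x 10^-9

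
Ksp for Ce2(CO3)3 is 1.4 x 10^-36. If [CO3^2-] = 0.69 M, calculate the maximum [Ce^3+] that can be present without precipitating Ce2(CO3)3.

Ce2(CO3)3(s) ⇌ 2 Ce^3+ + 3 CO3^2-
Ksp = [Ce^3+]^2[CO3^2-]^3
Precipitation begins when Q = Ksp. With [CO3^2-] = 0.69 M:
1.4 x 10^-36 = (0.69)^3 × [Ce^3+]^2
[Ce^3+] = (1.4 x 10^-36 / 3.29 × 10^-1)^(1/2) = 2.1 × 10^-18 M

[Ce^3+] ≈ 2.1 × 10^-18 M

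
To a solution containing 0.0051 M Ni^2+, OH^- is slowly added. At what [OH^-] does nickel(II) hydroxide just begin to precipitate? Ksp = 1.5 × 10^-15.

Ni(OH)2(s) <=> Ni^2+(aq) + 2 OH^-(aq)
Ksp = [Ni^2+][OH^-]^2
Precipitation begins when Q = Ksp. With [Ni^2+] = 0.0051 M:
1.5 × 10^-15 = (0.0051) × [OH^-]^2
[OH^-] = (1.5 × 10^-15 / 5.1 x 10^-3)^(1/2) = 5.4 × 10^-7 M

[OH^-] ≈ 5.4 × 10^-7 M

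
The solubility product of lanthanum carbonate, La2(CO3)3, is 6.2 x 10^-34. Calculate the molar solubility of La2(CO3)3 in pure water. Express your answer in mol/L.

s ≈ 8.9 × 10^-8 M

La2(CO3)3(s) <=> 2 La^3+(aq) + 3 CO3^2-(aq)
Ksp = [La^3+]^2[CO3^2-]^3
Let s = molar solubility. Then [La^3+] = 2s and [CO3^2-] = 3s.
Substituting: Ksp = (2s)^2(3s)^3 = 108s^5
s^5 = 6.2 x 10^-34 / 108, so s = 8.9 x 10^-8 M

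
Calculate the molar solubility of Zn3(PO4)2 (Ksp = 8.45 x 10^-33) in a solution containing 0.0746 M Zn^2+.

Zn3(PO4)2(s) <=> 3 Zn^2+(aq) + 2 PO4^3-(aq)
Ksp = [Zn^2+]^3[PO4^3-]^2
Let s be the molar solubility in this solution. [Zn^2+] = 0.0746 + 3s ≈ 0.0746, [PO4^3-] = 2s (since the Zn^2+ already present dominates).
Ksp ≈ (0.0746)^3 × (2s)^2
s = 2.26 x 10^-15 M
Check: 3s = 6.8 × 10^-15 ≪ 0.0746, so the approximation is valid.

s ≈ 2.26 × 10^-15 M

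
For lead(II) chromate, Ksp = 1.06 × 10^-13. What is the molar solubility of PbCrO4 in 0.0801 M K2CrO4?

s ≈ 1.32 × 10^-12 M

PbCrO4(s) ⇌ Pb^2+ + CrO4^2-
Ksp = [Pb^2+][CrO4^2-]
Let s be the molar solubility in this solution. [Pb^2+] = s, [CrO4^2-] = 0.0801 + s ≈ 0.0801 (Ksp is small, so little additional dissolves).
Ksp ≈ s × 0.0801
s = 1.32 × 10^-12 M
Check: s = 1.3 × 10^-12 ≪ 0.0801, so the approximation is valid.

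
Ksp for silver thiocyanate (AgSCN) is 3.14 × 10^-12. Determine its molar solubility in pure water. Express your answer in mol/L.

s = 1.77 × 10^-6 M

AgSCN(s) ⇌ Ag^+(aq) + SCN^-(aq)
Ksp = [Ag^+][SCN^-]
If s mol/L of AgSCN dissolves, [Ag^+] = s and [SCN^-] = s.
Ksp = s × s = s^2
s = √(3.14 × 10^-12) = 1.77 × 10^-6 M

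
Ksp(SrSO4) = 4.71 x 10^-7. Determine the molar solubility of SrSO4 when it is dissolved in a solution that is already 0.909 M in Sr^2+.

s ≈ 5.18 x 10^-7 M

SrSO4(s) ⇌ Sr^2+ + SO4^2-
Ksp = [Sr^2+][SO4^2-]
Let s be the molar solubility in this solution. [Sr^2+] = 0.909 + s ≈ 0.909, [SO4^2-] = s (common-ion effect: Sr^2+ is already 0.909 M).
Ksp ≈ 0.909 × s
s = 5.18 x 10^-7 M
Check: s = 5.2 × 10^-7 ≪ 0.909, so the approximation is valid.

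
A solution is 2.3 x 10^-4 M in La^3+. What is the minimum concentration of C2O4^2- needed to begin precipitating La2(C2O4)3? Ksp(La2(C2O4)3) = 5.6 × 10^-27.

4.7e-7 M

La2(C2O4)3(s) ⇌ 2 La^3+ + 3 C2O4^2-
Ksp = [La^3+]^2[C2O4^2-]^3
Precipitation begins when Q = Ksp. With [La^3+] = 2.3 x 10^-4 M:
5.6 × 10^-27 = (2.3 x 10^-4)^2 × [C2O4^2-]^3
[C2O4^2-] = (5.6 × 10^-27 / 5.29 x 10^-8)^(1/3) = 4.7 × 10^-7 M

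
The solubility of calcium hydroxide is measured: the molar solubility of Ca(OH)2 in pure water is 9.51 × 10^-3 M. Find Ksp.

Ca(OH)2(s) <=> Ca^2+(aq) + 2 OH^-(aq)
Let s = molar solubility. Then [Ca^2+] = s and [OH^-] = 2s.
Ksp = [Ca^2+][OH^-]^2
Ksp = s(2s)^2 = 4s^3
Ksp = 4 × (9.51 × 10^-3)^3 = 3.44 × 10^-6

Ksp = 3.44 × 10^-6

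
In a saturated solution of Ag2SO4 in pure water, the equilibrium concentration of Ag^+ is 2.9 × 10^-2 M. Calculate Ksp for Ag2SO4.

Ag2SO4(s) ⇌ 2 Ag^+(aq) + SO4^2-(aq)
Stoichiometry gives [SO4^2-] = (1/2)[Ag^+] = 1.45 × 10^-2 M.
Ksp = [Ag^+]^2[SO4^2-]
Ksp = (2.9 × 10^-2)^2 × 1.45 × 10^-2 = 1.2 x 10^-5

1.2 × 10^-5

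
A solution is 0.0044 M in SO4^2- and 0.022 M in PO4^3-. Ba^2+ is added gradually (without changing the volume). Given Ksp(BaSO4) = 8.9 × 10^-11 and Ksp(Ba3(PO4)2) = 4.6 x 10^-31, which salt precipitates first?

Ba3(PO4)2

Each salt begins to precipitate when Q = Ksp, i.e. when [Ba^2+] reaches its threshold.
For BaSO4: 8.9 × 10^-11 = 0.0044 × [Ba^2+]  ⇒  [Ba^2+] = 2.0 × 10^-8 M.
For Ba3(PO4)2: 4.6 x 10^-31 = (0.022)^2 × [Ba^2+]^3  ⇒  [Ba^2+] = 9.8 x 10^-10 M.
The salt with the lower threshold [Ba^2+] precipitates first: Ba3(PO4)2.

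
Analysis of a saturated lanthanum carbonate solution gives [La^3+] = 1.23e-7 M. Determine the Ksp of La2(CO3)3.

La2(CO3)3(s) ⇌ 2 La^3+(aq) + 3 CO3^2-(aq)
Stoichiometry gives [CO3^2-] = (3/2)[La^3+] = 1.845 × 10^-7 M.
Ksp = [La^3+]^2[CO3^2-]^3
Ksp = (1.23 × 10^-7)^2 × (1.845 x 10^-7)^3 = 9.50 × 10^-35

Ksp ≈ 9.50e-35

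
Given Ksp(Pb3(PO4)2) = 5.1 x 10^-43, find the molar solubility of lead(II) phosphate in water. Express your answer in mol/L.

s = 1.4e-9 M

Pb3(PO4)2(s) ⇌ 3 Pb^2+(aq) + 2 PO4^3-(aq)
Ksp = [Pb^2+]^3[PO4^3-]^2
For each mole of Pb3(PO4)2 that dissolves: [Pb^2+] = 3s, [PO4^3-] = 2s.
Ksp = (3s)^3(2s)^2 = 108s^5
Solving, s = (5.1 x 10^-43/108)^(1/5) = 1.4 x 10^-9 M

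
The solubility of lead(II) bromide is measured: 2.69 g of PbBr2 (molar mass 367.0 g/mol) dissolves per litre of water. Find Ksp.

1.58 × 10^-6

Molar solubility s = (2.69 g/L) / (367.0 g/mol) = 7.330 x 10^-3 M.
PbBr2(s) ⇌ Pb^2+(aq) + 2 Br^-(aq)
For each mole of PbBr2 that dissolves: [Pb^2+] = s, [Br^-] = 2s.
Ksp = [Pb^2+][Br^-]^2
Substituting: Ksp = s(2s)^2 = 4s^3
With s = 7.330 × 10^-3: Ksp = 1.58 × 10^-6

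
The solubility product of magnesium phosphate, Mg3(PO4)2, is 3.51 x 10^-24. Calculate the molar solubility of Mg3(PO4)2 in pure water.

7.99e-6 M

Mg3(PO4)2(s) ⇌ 3 Mg^2+ + 2 PO4^3-
Ksp = [Mg^2+]^3[PO4^3-]^2
If s mol/L of Mg3(PO4)2 dissolves, [Mg^2+] = 3s and [PO4^3-] = 2s.
So Ksp = (3s)^3 × (2s)^2 = 108s^5
Solving, s = (3.51 x 10^-24/108)^(1/5) = 7.99 × 10^-6 M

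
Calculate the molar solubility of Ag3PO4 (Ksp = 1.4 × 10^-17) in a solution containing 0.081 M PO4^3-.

Ag3PO4(s) <=> 3 Ag^+(aq) + PO4^3-(aq)
Ksp = [Ag^+]^3[PO4^3-]
If s mol/L dissolves here, [Ag^+] = 3s, [PO4^3-] = 0.081 + s ≈ 0.081 (common-ion effect: PO4^3- is already 0.081 M).
Ksp ≈ (3s)^3 × 0.081
s = 1.9 × 10^-6 M
Check: s = 1.9 x 10^-6 ≪ 0.081, so the approximation is valid.

s = 1.9e-6 M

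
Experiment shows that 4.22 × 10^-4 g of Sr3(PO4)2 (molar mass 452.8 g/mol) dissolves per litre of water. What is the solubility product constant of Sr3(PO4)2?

Molar solubility s = (4.22 × 10^-4 g/L) / (452.8 g/mol) = 9.320 × 10^-7 M.
Sr3(PO4)2(s) ⇌ 3 Sr^2+ + 2 PO4^3-
If s mol/L of Sr3(PO4)2 dissolves, [Sr^2+] = 3s and [PO4^3-] = 2s.
Ksp = [Sr^2+]^3[PO4^3-]^2
Ksp = (3s)^3(2s)^2 = 108s^5
With s = 9.320 × 10^-7: Ksp = 7.59 x 10^-29

7.59 x 10^-29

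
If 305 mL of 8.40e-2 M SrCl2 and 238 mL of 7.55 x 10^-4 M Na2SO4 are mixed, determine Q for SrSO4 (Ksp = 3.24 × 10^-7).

1.56e-5

Total volume = 305 + 238 = 543 mL.
[Sr^2+] = 8.40 × 10^-2 × (305/543) = 4.718 × 10^-2 M
[SO4^2-] = 7.55 × 10^-4 × (238/543) = 3.309 × 10^-4 M
SrSO4(s) ⇌ Sr^2+ + SO4^2-, so Q = [Sr^2+][SO4^2-]
Q = (4.718 × 10^-2)(3.309 × 10^-4) = 1.56 x 10^-5
Q > Ksp, so SrSO4 will precipitate.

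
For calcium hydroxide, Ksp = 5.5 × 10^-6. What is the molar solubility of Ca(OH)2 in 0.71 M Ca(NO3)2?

s = 1.4 × 10^-3 M

Ca(OH)2(s) ⇌ Ca^2+ + 2 OH^-
Ksp = [Ca^2+][OH^-]^2
If s mol/L dissolves here, [Ca^2+] = 0.71 + s ≈ 0.71, [OH^-] = 2s (common-ion effect: Ca^2+ is already 0.71 M).
Ksp ≈ 0.71 × (2s)^2
s = 1.4 × 10^-3 M
Check: s = 1.4 × 10^-3 ≪ 0.71, so the approximation is valid.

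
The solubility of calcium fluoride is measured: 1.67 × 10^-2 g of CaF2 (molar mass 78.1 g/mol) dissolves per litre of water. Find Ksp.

Ksp ≈ 3.91 x 10^-11

Molar solubility s = (1.67 × 10^-2 g/L) / (78.1 g/mol) = 2.138 x 10^-4 M.
CaF2(s) ⇌ Ca^2+ + 2 F^-
With molar solubility s: [Ca^2+] = s, [F^-] = 2s.
Ksp = [Ca^2+][F^-]^2
Substituting: Ksp = s(2s)^2 = 4s^3
With s = 2.138 x 10^-4: Ksp = 3.91 × 10^-11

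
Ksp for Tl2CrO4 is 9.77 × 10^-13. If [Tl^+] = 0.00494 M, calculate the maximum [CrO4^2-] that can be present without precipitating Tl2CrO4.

4.00 x 10^-8 M

Tl2CrO4(s) ⇌ 2 Tl^+ + CrO4^2-
Ksp = [Tl^+]^2[CrO4^2-]
Precipitation begins when Q = Ksp. With [Tl^+] = 0.00494 M:
9.77 × 10^-13 = (0.00494)^2 × [CrO4^2-]
[CrO4^2-] = (9.77 × 10^-13 / 2.440 x 10^-5) = 4.00 × 10^-8 M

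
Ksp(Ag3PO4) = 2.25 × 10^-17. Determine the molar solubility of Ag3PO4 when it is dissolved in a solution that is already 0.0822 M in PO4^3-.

s ≈ 2.16 × 10^-6 M

Ag3PO4(s) <=> 3 Ag^+(aq) + PO4^3-(aq)
Ksp = [Ag^+]^3[PO4^3-]
If s mol/L dissolves here, [Ag^+] = 3s, [PO4^3-] = 0.0822 + s ≈ 0.0822 (common-ion effect: PO4^3- is already 0.0822 M).
Ksp ≈ (3s)^3 × 0.0822
s = 2.16 × 10^-6 M
Check: s = 2.2 × 10^-6 ≪ 0.0822, so the approximation is valid.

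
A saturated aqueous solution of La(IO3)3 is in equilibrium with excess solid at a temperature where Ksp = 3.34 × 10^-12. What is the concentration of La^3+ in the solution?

5.93e-4 M

La(IO3)3(s) <=> La^3+(aq) + 3 IO3^-(aq)
Ksp = [La^3+][IO3^-]^3
For each mole of La(IO3)3 that dissolves: [La^3+] = s, [IO3^-] = 3s.
Substituting: Ksp = s(3s)^3 = 27s^4
Solving, s = (3.34 × 10^-12/27)^(1/4) = 5.931 × 10^-4 M
[La^3+] = s = 5.93 × 10^-4 M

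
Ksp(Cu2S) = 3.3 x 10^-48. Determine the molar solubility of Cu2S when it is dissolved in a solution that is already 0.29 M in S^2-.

Cu2S(s) ⇌ 2 Cu^+ + S^2-
Ksp = [Cu^+]^2[S^2-]
Let s be the molar solubility in this solution. [Cu^+] = 2s, [S^2-] = 0.29 + s ≈ 0.29 (Ksp is small, so little additional dissolves).
Ksp ≈ (2s)^2 × 0.29
s = 1.7 × 10^-24 M
Check: s = 1.7 x 10^-24 ≪ 0.29, so the approximation is valid.

s ≈ 1.7e-24 M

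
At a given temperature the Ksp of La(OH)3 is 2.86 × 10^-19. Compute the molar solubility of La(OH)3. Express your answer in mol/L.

La(OH)3(s) <=> La^3+(aq) + 3 OH^-(aq)
Ksp = [La^3+][OH^-]^3
For each mole of La(OH)3 that dissolves: [La^3+] = s, [OH^-] = 3s.
Ksp = s(3s)^3 = 27s^4
Solving, s = (2.86 × 10^-19/27)^(1/4) = 1.01 × 10^-5 M

1.01e-5 M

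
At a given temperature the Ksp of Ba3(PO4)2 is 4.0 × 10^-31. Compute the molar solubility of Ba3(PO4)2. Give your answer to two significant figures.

s = 3.3e-7 M

Ba3(PO4)2(s) ⇌ 3 Ba^2+(aq) + 2 PO4^3-(aq)
Ksp = [Ba^2+]^3[PO4^3-]^2
For each mole of Ba3(PO4)2 that dissolves: [Ba^2+] = 3s, [PO4^3-] = 2s.
Substituting: Ksp = (3s)^3(2s)^2 = 108s^5
s = (4.0 × 10^-31 / 108)^(1/5) = 3.3 x 10^-7 M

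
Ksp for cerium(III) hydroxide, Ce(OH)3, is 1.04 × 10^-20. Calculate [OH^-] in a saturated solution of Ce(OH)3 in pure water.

[OH^-] ≈ 1.33 × 10^-5 M

Ce(OH)3(s) <=> Ce^3+(aq) + 3 OH^-(aq)
Ksp = [Ce^3+][OH^-]^3
With molar solubility s: [Ce^3+] = s, [OH^-] = 3s.
So Ksp = s × (3s)^3 = 27s^4
s = (1.04 × 10^-20 / 27)^(1/4) = 4.430 × 10^-6 M
[OH^-] = 3s = 1.33 × 10^-5 M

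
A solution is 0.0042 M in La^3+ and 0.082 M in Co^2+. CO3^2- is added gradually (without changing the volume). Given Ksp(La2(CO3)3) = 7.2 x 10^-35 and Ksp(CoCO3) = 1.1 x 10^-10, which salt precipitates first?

La2(CO3)3

Each salt begins to precipitate when Q = Ksp, i.e. when [CO3^2-] reaches its threshold.
For La2(CO3)3: 7.2 x 10^-35 = (0.0042)^2 × [CO3^2-]^3  ⇒  [CO3^2-] = 1.6 × 10^-10 M.
For CoCO3: 1.1 x 10^-10 = 0.082 × [CO3^2-]  ⇒  [CO3^2-] = 1.3 × 10^-9 M.
The salt with the lower threshold [CO3^2-] precipitates first: La2(CO3)3.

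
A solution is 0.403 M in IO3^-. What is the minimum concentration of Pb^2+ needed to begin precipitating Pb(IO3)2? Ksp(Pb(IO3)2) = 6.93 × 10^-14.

Pb(IO3)2(s) <=> Pb^2+(aq) + 2 IO3^-(aq)
Ksp = [Pb^2+][IO3^-]^2
Precipitation begins when Q = Ksp. With [IO3^-] = 0.403 M:
6.93 × 10^-14 = (0.403)^2 × [Pb^2+]
[Pb^2+] = (6.93 × 10^-14 / 1.624 × 10^-1) = 4.27 × 10^-13 M

[Pb^2+] = 4.27e-13 M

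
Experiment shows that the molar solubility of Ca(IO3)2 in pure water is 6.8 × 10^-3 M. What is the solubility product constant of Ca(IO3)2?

Ca(IO3)2(s) ⇌ Ca^2+ + 2 IO3^-
If s mol/L of Ca(IO3)2 dissolves, [Ca^2+] = s and [IO3^-] = 2s.
Ksp = [Ca^2+][IO3^-]^2
So Ksp = s × (2s)^2 = 4s^3
With s = 6.8 x 10^-3: Ksp = 1.3 × 10^-6

Ksp = 1.3e-6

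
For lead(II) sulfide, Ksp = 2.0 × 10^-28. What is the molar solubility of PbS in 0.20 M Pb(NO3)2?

PbS(s) ⇌ Pb^2+(aq) + S^2-(aq)
Ksp = [Pb^2+][S^2-]
If s mol/L dissolves here, [Pb^2+] = 0.20 + s ≈ 0.20, [S^2-] = s (Ksp is small, so little additional dissolves).
Ksp ≈ 0.20 × s
s = 1.0 × 10^-27 M
Check: s = 1.0 x 10^-27 ≪ 0.20, so the approximation is valid.

s ≈ 1.0 × 10^-27 M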